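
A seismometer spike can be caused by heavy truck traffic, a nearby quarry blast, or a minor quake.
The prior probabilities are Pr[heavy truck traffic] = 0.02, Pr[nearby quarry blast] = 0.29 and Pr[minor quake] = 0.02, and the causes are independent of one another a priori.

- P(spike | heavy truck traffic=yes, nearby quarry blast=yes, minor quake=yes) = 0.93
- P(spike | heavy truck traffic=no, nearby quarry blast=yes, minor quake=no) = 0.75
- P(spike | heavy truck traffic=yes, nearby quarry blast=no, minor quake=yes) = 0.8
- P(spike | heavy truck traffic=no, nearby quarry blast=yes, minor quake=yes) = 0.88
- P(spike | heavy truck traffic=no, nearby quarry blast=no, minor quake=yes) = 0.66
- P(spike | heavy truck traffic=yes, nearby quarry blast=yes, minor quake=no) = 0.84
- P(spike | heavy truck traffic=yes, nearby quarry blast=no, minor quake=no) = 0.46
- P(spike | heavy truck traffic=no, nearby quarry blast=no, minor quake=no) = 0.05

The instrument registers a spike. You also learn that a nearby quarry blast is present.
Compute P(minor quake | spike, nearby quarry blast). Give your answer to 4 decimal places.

Sum P(spike|·) weighted by the priors over the 4 (heavy truck traffic, minor quake) configurations:
  P(spike | nearby quarry blast) = 0.75×0.98×0.98 + 0.88×0.98×0.02 + 0.84×0.02×0.98 + 0.93×0.02×0.02
        = 0.720300 + 0.017248 + 0.016464 + 0.000372 = 0.754384
The terms with minor quake present sum to 0.017620, so
  P(minor quake | spike, nearby quarry blast) = 0.017620 / 0.754384 ≈ 0.0234

P(minor quake | spike, nearby quarry blast) ≈ 0.0234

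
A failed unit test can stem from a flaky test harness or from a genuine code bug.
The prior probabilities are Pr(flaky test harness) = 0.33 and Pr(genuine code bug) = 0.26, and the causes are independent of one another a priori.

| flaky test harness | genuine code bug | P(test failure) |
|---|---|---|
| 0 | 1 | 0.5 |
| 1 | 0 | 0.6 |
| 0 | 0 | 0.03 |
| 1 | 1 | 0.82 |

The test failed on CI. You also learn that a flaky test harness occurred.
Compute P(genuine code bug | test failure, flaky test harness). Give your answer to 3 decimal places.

P(test failure | flaky test harness) = 0.6*0.74 + 0.82*0.26 = 0.444000 + 0.213200 = 0.657200
Of this, 0.213200 comes from 0.82*0.26 (the genuine code bug=true cases).
So P(genuine code bug | test failure, flaky test harness) = 0.213200/0.657200 ≈ 0.324.

P(genuine code bug | test failure, flaky test harness) ≈ 0.324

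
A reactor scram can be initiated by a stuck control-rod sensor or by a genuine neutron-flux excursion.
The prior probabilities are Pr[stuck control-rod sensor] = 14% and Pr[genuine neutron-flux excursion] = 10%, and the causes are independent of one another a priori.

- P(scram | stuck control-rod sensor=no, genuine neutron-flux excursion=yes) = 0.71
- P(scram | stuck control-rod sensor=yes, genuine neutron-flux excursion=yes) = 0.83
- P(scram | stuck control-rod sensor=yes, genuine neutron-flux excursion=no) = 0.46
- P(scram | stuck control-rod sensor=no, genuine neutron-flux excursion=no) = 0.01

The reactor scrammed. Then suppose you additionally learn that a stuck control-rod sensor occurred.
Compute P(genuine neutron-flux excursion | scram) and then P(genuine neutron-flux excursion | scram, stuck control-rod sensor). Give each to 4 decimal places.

Enumerate the 4 (stuck control-rod sensor, genuine neutron-flux excursion) configurations and weight by the priors:
  P(scram) = 0.01×0.86×0.9 + 0.71×0.86×0.1 + 0.46×0.14×0.9 + 0.83×0.14×0.1
        = 0.007740 + 0.061060 + 0.057960 + 0.011620 = 0.138380
The terms with genuine neutron-flux excursion present sum to 0.072680, so
  P(genuine neutron-flux excursion | scram) = 0.072680 / 0.138380 ≈ 0.5252

Now also conditioning on stuck control-rod sensor=true:
For the numerator, keep only genuine neutron-flux excursion=true terms: 0.83*0.1 = 0.083000
Normalizer over all consistent configurations: 0.46*0.9 + 0.83*0.1 = 0.497000
P(genuine neutron-flux excursion | scram, stuck control-rod sensor) = 0.083000/0.497000 ≈ 0.1670

P(genuine neutron-flux excursion | scram) ≈ 0.5252; P(genuine neutron-flux excursion | scram, stuck control-rod sensor) ≈ 0.1670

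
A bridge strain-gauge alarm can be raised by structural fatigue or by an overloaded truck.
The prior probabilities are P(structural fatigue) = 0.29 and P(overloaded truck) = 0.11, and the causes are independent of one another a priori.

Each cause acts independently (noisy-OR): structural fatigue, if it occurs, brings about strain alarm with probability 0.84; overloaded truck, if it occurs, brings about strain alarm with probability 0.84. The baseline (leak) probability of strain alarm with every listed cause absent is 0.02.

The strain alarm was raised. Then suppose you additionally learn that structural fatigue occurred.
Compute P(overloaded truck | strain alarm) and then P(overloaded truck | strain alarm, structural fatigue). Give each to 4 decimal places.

Under noisy-OR, P(strain alarm | causes) = 1 − (1−0.02)·∏(1−qᵢ) over the active causes.
P(strain alarm) = 0.02·0.71·0.89 + 0.8432·0.71·0.11 + 0.8432·0.29·0.89 + 0.974912·0.29·0.11 = 0.012638 + 0.065854 + 0.217630 + 0.031100 = 0.327222
Of this, 0.096954 comes from 0.065854 + 0.031100 (the overloaded truck=true cases).
P(overloaded truck | strain alarm) = 0.096954 / 0.327222 ≈ 0.2963

Now condition on the additional information:
P(strain alarm | structural fatigue) = 0.8432·0.89 + 0.974912·0.11 = 0.750448 + 0.107240 = 0.857688
Restricting to configurations with overloaded truck present: 0.974912·0.11 = 0.107240.
Hence the posterior is 0.107240/0.857688 ≈ 0.1250.

P(overloaded truck | strain alarm) ≈ 0.2963; P(overloaded truck | strain alarm, structural fatigue) ≈ 0.1250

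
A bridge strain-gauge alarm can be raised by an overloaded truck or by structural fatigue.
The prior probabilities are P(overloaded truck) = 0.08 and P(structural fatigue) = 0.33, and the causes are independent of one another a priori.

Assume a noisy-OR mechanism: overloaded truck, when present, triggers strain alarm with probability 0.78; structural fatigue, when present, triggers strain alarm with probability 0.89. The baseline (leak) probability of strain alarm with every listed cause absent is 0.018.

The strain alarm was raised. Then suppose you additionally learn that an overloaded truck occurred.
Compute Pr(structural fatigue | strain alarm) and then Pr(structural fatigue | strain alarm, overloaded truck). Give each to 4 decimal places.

Under noisy-OR, P(strain alarm | causes) = 1 − (1−0.018)·∏(1−qᵢ) over the active causes.
Enumerate the 4 (overloaded truck, structural fatigue) configurations and weight by the priors:
  P(strain alarm) = 0.018*0.92*0.67 + 0.89198*0.92*0.33 + 0.78396*0.08*0.67 + 0.976236*0.08*0.33
        = 0.011095 + 0.270805 + 0.042020 + 0.025773 = 0.349693
Configurations with structural fatigue contribute 0.296578, so
  P(structural fatigue | strain alarm) = 0.296578 / 0.349693 ≈ 0.8481

Now also conditioning on overloaded truck=true:
Enumerate both values of structural fatigue and weight by the priors:
  P(strain alarm | overloaded truck) = 0.78396·0.67 + 0.976236·0.33
        = 0.525253 + 0.322158 = 0.847411
Configurations with structural fatigue contribute 0.322158, so
  P(structural fatigue | strain alarm, overloaded truck) = 0.322158 / 0.847411 ≈ 0.3802
Conditioning on overloaded truck lowers the posterior on structural fatigue: the classic explaining-away effect in a common-effect structure.

Pr(structural fatigue | strain alarm) ≈ 0.8481; Pr(structural fatigue | strain alarm, overloaded truck) ≈ 0.3802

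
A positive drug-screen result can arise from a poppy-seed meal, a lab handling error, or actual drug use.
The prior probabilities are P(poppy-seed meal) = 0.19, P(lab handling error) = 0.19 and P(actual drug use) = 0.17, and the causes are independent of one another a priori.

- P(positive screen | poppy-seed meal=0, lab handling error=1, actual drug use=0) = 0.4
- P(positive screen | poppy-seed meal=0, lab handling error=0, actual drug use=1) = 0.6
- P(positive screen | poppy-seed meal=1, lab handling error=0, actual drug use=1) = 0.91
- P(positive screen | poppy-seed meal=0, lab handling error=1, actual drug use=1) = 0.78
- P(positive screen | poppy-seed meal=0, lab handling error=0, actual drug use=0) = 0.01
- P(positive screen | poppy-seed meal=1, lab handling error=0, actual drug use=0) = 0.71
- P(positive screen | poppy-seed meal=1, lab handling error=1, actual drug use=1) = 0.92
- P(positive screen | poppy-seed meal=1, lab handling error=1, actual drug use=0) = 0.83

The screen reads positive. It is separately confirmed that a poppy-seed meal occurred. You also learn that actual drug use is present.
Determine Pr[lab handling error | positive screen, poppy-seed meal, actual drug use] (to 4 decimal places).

Pr[lab handling error | positive screen, poppy-seed meal, actual drug use] ≈ 0.1917

P(positive screen | poppy-seed meal, actual drug use) = 0.91·0.81 + 0.92·0.19 = 0.737100 + 0.174800 = 0.911900
Of this, 0.174800 comes from 0.92·0.19 (the lab handling error=true cases).
So P(lab handling error | positive screen, poppy-seed meal, actual drug use) = 0.174800/0.911900 ≈ 0.1917.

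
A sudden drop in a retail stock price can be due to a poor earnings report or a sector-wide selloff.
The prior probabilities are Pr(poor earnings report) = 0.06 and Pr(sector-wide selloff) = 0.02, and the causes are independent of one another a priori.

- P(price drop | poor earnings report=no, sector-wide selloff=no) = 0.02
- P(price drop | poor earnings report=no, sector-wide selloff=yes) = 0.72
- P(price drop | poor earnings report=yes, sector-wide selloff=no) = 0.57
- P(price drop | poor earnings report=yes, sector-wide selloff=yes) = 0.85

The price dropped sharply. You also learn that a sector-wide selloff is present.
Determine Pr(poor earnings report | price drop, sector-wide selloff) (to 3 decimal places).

P(price drop | sector-wide selloff) = 0.72×0.94 + 0.85×0.06 = 0.676800 + 0.051000 = 0.727800
Restricting to configurations with poor earnings report present: 0.85×0.06 = 0.051000.
P(poor earnings report | price drop, sector-wide selloff) = 0.051000 / 0.727800 ≈ 0.070

Pr(poor earnings report | price drop, sector-wide selloff) ≈ 0.070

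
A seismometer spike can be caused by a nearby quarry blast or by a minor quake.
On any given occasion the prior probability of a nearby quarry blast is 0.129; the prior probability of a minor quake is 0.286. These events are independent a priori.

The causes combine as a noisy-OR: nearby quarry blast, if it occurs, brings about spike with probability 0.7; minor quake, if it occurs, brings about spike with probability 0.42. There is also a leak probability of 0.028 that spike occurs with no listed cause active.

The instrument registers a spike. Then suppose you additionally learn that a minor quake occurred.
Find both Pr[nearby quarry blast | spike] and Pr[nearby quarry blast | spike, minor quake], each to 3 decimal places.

Under noisy-OR, P(spike | causes) = 1 − (1−0.028)·∏(1−qᵢ) over the active causes.
For the numerator, keep only nearby quarry blast=true terms: 0.065248 + 0.030654 = 0.095902
Denominator P(spike): 0.028×0.871×0.714 + 0.43624×0.871×0.286 + 0.7084×0.129×0.714 + 0.830872×0.129×0.286 = 0.221985
P(nearby quarry blast | spike) = 0.095902/0.221985 ≈ 0.432

With the extra evidence:
Numerator (weight on configurations with nearby quarry blast): 0.830872*0.129 = 0.107182
Normalizer over all consistent configurations: 0.43624*0.871 + 0.830872*0.129 = 0.487147
P(nearby quarry blast | spike, minor quake) = 0.107182/0.487147 ≈ 0.220
Conditioning on minor quake lowers the posterior on nearby quarry blast: the classic explaining-away effect in a common-effect structure.

Pr[nearby quarry blast | spike] ≈ 0.432; Pr[nearby quarry blast | spike, minor quake] ≈ 0.220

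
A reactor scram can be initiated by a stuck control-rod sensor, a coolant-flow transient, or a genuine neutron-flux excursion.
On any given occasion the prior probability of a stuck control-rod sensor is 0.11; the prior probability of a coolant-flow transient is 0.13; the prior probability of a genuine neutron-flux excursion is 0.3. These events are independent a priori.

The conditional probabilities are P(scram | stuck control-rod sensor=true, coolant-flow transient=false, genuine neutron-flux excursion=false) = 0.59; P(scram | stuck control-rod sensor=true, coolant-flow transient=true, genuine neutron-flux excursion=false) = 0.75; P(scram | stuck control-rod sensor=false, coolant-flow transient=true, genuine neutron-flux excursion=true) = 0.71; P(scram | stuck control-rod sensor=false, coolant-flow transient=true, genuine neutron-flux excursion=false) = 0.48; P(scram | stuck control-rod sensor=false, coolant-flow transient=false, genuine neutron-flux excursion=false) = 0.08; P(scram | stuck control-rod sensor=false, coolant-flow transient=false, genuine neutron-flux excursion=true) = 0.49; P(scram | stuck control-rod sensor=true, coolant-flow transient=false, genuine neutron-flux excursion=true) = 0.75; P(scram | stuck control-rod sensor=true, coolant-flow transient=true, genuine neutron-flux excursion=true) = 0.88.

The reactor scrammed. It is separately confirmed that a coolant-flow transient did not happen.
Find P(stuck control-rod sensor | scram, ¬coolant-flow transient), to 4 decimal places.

P(stuck control-rod sensor | scram, ¬coolant-flow transient) ≈ 0.2798

For the numerator, keep only stuck control-rod sensor=true terms: 0.045430 + 0.024750 = 0.070180
The normalizing constant is 0.08×0.89×0.7 + 0.49×0.89×0.3 + 0.59×0.11×0.7 + 0.75×0.11×0.3 = 0.250850
P(stuck control-rod sensor | scram, ¬coolant-flow transient) = 0.070180/0.250850 ≈ 0.2798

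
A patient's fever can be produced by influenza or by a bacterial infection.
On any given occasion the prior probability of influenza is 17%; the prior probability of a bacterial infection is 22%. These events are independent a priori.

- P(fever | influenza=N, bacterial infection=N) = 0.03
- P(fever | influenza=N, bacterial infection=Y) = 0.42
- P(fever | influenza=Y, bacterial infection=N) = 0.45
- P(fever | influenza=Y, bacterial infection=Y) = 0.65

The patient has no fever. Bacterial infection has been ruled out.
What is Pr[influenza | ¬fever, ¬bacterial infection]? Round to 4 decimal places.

Pr[influenza | ¬fever, ¬bacterial infection] ≈ 0.1041

Enumerate both values of influenza and weight by the priors:
  P(¬fever | ¬bacterial infection) = 0.97×0.83 + 0.55×0.17
        = 0.805100 + 0.093500 = 0.898600
Keeping only the influenza-present terms gives 0.093500, so
  P(influenza | ¬fever, ¬bacterial infection) = 0.093500 / 0.898600 ≈ 0.1041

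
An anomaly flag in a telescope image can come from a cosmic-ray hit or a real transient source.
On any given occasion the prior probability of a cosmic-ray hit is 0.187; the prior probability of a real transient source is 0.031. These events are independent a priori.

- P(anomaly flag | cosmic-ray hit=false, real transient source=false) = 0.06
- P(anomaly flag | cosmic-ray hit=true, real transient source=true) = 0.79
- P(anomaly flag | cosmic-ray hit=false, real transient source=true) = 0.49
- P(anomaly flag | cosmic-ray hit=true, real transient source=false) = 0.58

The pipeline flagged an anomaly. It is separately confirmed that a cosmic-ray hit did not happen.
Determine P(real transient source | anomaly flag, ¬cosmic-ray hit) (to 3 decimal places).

By total probability over both values of real transient source:
  P(anomaly flag | ¬cosmic-ray hit) = 0.06×0.969 + 0.49×0.031
        = 0.058140 + 0.015190 = 0.073330
The terms with real transient source present sum to 0.015190, so
  P(real transient source | anomaly flag, ¬cosmic-ray hit) = 0.015190 / 0.073330 ≈ 0.207

P(real transient source | anomaly flag, ¬cosmic-ray hit) ≈ 0.207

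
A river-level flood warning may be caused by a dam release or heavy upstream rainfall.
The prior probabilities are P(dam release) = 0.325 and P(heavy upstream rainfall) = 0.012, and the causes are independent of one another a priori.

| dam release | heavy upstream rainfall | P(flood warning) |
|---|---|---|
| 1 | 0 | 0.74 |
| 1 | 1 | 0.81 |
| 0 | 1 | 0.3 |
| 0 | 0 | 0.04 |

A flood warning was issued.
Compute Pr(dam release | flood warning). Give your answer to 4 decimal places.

Pr(dam release | flood warning) ≈ 0.8922

P(flood warning) = 0.04·0.675·0.988 + 0.3·0.675·0.012 + 0.74·0.325·0.988 + 0.81·0.325·0.012 = 0.026676 + 0.002430 + 0.237614 + 0.003159 = 0.269879
Of this, 0.240773 comes from 0.237614 + 0.003159 (the dam release=true cases).
So P(dam release | flood warning) = 0.240773/0.269879 ≈ 0.8922.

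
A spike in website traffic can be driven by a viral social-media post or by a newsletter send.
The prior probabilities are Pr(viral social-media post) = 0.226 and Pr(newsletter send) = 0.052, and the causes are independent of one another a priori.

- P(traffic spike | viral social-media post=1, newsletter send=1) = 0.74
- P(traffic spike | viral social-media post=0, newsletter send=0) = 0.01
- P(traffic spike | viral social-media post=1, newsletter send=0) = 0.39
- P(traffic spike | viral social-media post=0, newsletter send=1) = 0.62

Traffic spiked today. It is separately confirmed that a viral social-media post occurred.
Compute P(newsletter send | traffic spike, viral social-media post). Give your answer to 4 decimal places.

P(newsletter send | traffic spike, viral social-media post) ≈ 0.0943

Enumerate both values of newsletter send and weight by the priors:
  P(traffic spike | viral social-media post) = 0.39*0.948 + 0.74*0.052
        = 0.369720 + 0.038480 = 0.408200
The terms with newsletter send present sum to 0.038480, so
  P(newsletter send | traffic spike, viral social-media post) = 0.038480 / 0.408200 ≈ 0.0943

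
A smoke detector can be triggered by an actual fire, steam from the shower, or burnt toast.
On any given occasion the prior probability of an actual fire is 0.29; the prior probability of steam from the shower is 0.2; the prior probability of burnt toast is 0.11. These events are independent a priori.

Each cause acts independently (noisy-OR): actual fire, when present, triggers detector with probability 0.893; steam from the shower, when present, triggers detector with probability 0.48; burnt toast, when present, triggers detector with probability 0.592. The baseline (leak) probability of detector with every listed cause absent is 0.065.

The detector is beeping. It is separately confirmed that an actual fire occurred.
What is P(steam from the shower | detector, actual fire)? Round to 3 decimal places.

P(steam from the shower | detector, actual fire) ≈ 0.208

Under noisy-OR, P(detector | causes) = 1 − (1−0.065)·∏(1−qᵢ) over the active causes.
P(detector | actual fire) = 0.899955*0.8*0.89 + 0.959182*0.8*0.11 + 0.947977*0.2*0.89 + 0.978774*0.2*0.11 = 0.640768 + 0.084408 + 0.168740 + 0.021533 = 0.915449
Restricting to configurations with steam from the shower present: 0.168740 + 0.021533 = 0.190273.
Hence the posterior is 0.190273/0.915449 ≈ 0.208.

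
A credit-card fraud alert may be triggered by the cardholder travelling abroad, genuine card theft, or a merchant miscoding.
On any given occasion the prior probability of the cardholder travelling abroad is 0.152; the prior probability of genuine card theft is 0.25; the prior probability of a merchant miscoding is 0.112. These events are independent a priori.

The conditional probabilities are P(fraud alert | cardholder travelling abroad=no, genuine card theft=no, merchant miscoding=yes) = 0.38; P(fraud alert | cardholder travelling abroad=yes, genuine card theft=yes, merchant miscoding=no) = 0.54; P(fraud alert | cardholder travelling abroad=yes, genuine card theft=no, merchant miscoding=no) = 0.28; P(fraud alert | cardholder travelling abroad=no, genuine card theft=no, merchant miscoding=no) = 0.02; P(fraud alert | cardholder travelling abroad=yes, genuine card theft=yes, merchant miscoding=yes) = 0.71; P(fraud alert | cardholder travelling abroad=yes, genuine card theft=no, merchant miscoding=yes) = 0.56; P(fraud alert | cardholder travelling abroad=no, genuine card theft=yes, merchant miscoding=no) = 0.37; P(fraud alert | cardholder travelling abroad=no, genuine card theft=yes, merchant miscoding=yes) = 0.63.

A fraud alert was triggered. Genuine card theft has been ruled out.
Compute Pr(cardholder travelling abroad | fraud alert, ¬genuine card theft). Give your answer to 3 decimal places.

Pr(cardholder travelling abroad | fraud alert, ¬genuine card theft) ≈ 0.481

P(fraud alert | ¬genuine card theft) = 0.02×0.848×0.888 + 0.38×0.848×0.112 + 0.28×0.152×0.888 + 0.56×0.152×0.112 = 0.015060 + 0.036091 + 0.037793 + 0.009533 = 0.098477
Of this, 0.047326 comes from 0.037793 + 0.009533 (the cardholder travelling abroad=true cases).
P(cardholder travelling abroad | fraud alert, ¬genuine card theft) = 0.047326 / 0.098477 ≈ 0.481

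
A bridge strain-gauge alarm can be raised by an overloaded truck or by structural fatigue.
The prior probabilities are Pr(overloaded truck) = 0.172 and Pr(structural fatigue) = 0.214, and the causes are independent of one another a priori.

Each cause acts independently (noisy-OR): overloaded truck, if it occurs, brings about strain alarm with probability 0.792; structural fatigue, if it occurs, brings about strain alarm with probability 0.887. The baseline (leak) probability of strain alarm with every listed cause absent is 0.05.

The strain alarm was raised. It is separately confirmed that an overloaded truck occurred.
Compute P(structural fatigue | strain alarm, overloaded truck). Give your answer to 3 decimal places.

Under noisy-OR, P(strain alarm | causes) = 1 − (1−0.05)·∏(1−qᵢ) over the active causes.
P(strain alarm | overloaded truck) = 0.8024*0.786 + 0.977671*0.214 = 0.630686 + 0.209222 = 0.839908
Of this, 0.209222 comes from 0.977671*0.214 (the structural fatigue=true cases).
So P(structural fatigue | strain alarm, overloaded truck) = 0.209222/0.839908 ≈ 0.249.

P(structural fatigue | strain alarm, overloaded truck) ≈ 0.249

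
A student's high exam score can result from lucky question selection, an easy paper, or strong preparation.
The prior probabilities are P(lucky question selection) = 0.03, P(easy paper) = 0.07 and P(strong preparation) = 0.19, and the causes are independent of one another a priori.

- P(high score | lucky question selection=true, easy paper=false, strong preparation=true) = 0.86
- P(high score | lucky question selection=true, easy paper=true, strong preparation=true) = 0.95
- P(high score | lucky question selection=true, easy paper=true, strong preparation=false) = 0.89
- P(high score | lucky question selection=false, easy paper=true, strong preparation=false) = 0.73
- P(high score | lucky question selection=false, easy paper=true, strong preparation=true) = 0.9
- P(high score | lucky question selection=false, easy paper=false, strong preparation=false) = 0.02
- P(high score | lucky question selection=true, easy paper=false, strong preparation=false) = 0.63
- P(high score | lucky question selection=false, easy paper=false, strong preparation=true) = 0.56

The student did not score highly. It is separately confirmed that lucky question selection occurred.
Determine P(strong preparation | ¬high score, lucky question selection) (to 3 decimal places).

Weight on strong preparation=true, given the evidence: 0.024738 + 0.000665 = 0.025403
Normalizer over all consistent configurations: 0.37·0.93·0.81 + 0.14·0.93·0.19 + 0.11·0.07·0.81 + 0.05·0.07·0.19 = 0.310361
P(strong preparation | ¬high score, lucky question selection) = 0.025403/0.310361 ≈ 0.082

P(strong preparation | ¬high score, lucky question selection) ≈ 0.082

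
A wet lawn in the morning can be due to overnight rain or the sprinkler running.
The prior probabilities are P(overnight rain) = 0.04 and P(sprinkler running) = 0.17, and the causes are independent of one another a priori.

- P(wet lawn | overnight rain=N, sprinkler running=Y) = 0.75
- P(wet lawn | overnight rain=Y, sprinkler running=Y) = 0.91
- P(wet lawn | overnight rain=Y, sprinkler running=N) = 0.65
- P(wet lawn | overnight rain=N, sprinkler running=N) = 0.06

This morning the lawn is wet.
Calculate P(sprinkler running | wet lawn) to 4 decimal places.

For the numerator, keep only sprinkler running=true terms: 0.122400 + 0.006188 = 0.128588
Normalizer over all consistent configurations: 0.06·0.96·0.83 + 0.75·0.96·0.17 + 0.65·0.04·0.83 + 0.91·0.04·0.17 = 0.197976
P(sprinkler running | wet lawn) = 0.128588/0.197976 ≈ 0.6495

P(sprinkler running | wet lawn) ≈ 0.6495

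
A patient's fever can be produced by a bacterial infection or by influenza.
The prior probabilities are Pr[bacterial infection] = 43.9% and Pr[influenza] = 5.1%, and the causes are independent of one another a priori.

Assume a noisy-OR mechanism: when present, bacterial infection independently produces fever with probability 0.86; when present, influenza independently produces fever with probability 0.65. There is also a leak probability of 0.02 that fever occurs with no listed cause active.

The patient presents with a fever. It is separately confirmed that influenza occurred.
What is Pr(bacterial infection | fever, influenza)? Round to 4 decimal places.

Pr(bacterial infection | fever, influenza) ≈ 0.5314

Under noisy-OR, P(fever | causes) = 1 − (1−0.02)·∏(1−qᵢ) over the active causes.
For the numerator, keep only bacterial infection=true terms: 0.95198·0.439 = 0.417919
Normalizer over all consistent configurations: 0.657·0.561 + 0.95198·0.439 = 0.786496
P(bacterial infection | fever, influenza) = 0.417919/0.786496 ≈ 0.5314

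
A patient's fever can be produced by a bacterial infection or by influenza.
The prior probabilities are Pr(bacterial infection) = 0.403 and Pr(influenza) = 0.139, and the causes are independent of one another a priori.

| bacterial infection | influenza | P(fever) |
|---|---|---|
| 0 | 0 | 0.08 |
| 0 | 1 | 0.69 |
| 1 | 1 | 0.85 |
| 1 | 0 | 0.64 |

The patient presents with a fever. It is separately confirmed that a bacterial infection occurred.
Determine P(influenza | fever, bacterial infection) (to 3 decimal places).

Sum P(fever|·) weighted by the priors over both values of influenza:
  P(fever | bacterial infection) = 0.64·0.861 + 0.85·0.139
        = 0.551040 + 0.118150 = 0.669190
Configurations with influenza contribute 0.118150, so
  P(influenza | fever, bacterial infection) = 0.118150 / 0.669190 ≈ 0.177

P(influenza | fever, bacterial infection) ≈ 0.177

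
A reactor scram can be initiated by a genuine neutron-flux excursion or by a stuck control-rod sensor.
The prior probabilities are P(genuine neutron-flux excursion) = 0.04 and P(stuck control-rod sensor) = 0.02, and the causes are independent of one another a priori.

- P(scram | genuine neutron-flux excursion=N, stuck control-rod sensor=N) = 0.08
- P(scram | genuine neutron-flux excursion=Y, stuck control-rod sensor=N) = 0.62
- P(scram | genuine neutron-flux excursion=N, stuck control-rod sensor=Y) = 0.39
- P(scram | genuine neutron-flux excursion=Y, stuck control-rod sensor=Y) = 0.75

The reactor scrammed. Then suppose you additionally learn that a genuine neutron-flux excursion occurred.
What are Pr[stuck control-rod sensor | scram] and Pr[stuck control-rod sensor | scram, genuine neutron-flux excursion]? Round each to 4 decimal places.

Pr[stuck control-rod sensor | scram] ≈ 0.0751; Pr[stuck control-rod sensor | scram, genuine neutron-flux excursion] ≈ 0.0241

P(scram) = 0.08·0.96·0.98 + 0.39·0.96·0.02 + 0.62·0.04·0.98 + 0.75·0.04·0.02 = 0.075264 + 0.007488 + 0.024304 + 0.000600 = 0.107656
Of this, 0.008088 comes from 0.007488 + 0.000600 (the stuck control-rod sensor=true cases).
Hence the posterior is 0.008088/0.107656 ≈ 0.0751.

Now condition on the additional information:
P(scram | genuine neutron-flux excursion) = 0.62*0.98 + 0.75*0.02 = 0.607600 + 0.015000 = 0.622600
Restricting to configurations with stuck control-rod sensor present: 0.75*0.02 = 0.015000.
Hence the posterior is 0.015000/0.622600 ≈ 0.0241.
The drop from 0.0751 to 0.0241 is the explaining-away (discounting) effect.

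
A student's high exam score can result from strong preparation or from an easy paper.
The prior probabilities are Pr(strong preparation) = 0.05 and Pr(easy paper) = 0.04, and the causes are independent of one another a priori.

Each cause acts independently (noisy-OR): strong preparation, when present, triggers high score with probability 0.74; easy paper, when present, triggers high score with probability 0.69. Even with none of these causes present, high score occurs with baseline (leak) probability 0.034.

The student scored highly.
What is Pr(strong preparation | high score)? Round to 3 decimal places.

Under noisy-OR, P(high score | causes) = 1 − (1−0.034)·∏(1−qᵢ) over the active causes.
Weight on strong preparation=true, given the evidence: 0.035944 + 0.001844 = 0.037788
Denominator P(high score): 0.034*0.95*0.96 + 0.70054*0.95*0.04 + 0.74884*0.05*0.96 + 0.92214*0.05*0.04 = 0.095417
P(strong preparation | high score) = 0.037788/0.095417 ≈ 0.396

Pr(strong preparation | high score) ≈ 0.396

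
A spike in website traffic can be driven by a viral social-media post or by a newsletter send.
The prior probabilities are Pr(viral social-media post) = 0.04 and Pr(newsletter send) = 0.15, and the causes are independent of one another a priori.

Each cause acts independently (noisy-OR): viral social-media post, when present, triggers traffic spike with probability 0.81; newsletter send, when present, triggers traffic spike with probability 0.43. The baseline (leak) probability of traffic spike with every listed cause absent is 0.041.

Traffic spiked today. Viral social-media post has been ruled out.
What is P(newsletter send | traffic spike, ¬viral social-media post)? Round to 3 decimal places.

P(newsletter send | traffic spike, ¬viral social-media post) ≈ 0.661

Under noisy-OR, P(traffic spike | causes) = 1 − (1−0.041)·∏(1−qᵢ) over the active causes.
Sum P(traffic spike|·) weighted by the priors over both values of newsletter send:
  P(traffic spike | ¬viral social-media post) = 0.041*0.85 + 0.45337*0.15
        = 0.034850 + 0.068005 = 0.102855
Keeping only the newsletter send-present terms gives 0.068005, so
  P(newsletter send | traffic spike, ¬viral social-media post) = 0.068005 / 0.102855 ≈ 0.661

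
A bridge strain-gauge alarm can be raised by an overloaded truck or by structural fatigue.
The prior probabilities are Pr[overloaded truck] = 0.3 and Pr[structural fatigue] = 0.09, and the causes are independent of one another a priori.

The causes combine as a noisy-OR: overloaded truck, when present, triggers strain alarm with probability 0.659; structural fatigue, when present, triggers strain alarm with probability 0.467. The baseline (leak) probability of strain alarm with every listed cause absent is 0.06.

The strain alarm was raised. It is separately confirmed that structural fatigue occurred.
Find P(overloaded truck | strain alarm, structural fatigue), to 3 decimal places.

P(overloaded truck | strain alarm, structural fatigue) ≈ 0.416

Under noisy-OR, P(strain alarm | causes) = 1 − (1−0.06)·∏(1−qᵢ) over the active causes.
P(strain alarm | structural fatigue) = 0.49898×0.7 + 0.829152×0.3 = 0.349286 + 0.248746 = 0.598032
The overloaded truck-present share is 0.829152×0.3 = 0.248746.
P(overloaded truck | strain alarm, structural fatigue) = 0.248746 / 0.598032 ≈ 0.416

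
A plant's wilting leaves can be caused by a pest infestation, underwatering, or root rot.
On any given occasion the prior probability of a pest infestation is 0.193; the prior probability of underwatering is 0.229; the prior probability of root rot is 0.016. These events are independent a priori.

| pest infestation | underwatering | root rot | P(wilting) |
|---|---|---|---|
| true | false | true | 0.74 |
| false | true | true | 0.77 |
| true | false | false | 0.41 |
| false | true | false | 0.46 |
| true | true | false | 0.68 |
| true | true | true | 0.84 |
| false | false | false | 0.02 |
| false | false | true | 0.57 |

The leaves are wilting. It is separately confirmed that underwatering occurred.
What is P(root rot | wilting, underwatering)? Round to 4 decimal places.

P(root rot | wilting, underwatering) ≈ 0.0247

Sum P(wilting|·) weighted by the priors over the 4 (pest infestation, root rot) configurations:
  P(wilting | underwatering) = 0.46×0.807×0.984 + 0.77×0.807×0.016 + 0.68×0.193×0.984 + 0.84×0.193×0.016
        = 0.365280 + 0.009942 + 0.129140 + 0.002594 = 0.506956
The terms with root rot present sum to 0.012536, so
  P(root rot | wilting, underwatering) = 0.012536 / 0.506956 ≈ 0.0247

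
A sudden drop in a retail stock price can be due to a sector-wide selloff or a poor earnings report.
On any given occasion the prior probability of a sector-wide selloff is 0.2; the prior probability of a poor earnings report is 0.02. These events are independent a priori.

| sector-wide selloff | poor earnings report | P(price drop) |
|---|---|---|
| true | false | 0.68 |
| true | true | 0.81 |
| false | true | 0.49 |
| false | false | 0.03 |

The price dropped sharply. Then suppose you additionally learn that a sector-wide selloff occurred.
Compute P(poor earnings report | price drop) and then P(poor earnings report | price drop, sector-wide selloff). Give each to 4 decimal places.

P(price drop) = 0.03×0.8×0.98 + 0.49×0.8×0.02 + 0.68×0.2×0.98 + 0.81×0.2×0.02 = 0.023520 + 0.007840 + 0.133280 + 0.003240 = 0.167880
The poor earnings report-present share is 0.007840 + 0.003240 = 0.011080.
P(poor earnings report | price drop) = 0.011080 / 0.167880 ≈ 0.0660

Now also conditioning on sector-wide selloff=true:
Sum P(price drop|·) weighted by the priors over both values of poor earnings report:
  P(price drop | sector-wide selloff) = 0.68*0.98 + 0.81*0.02
        = 0.666400 + 0.016200 = 0.682600
Configurations with poor earnings report contribute 0.016200, so
  P(poor earnings report | price drop, sector-wide selloff) = 0.016200 / 0.682600 ≈ 0.0237
This is intercausal reasoning (explaining away): once sector-wide selloff accounts for the price drop, poor earnings report becomes less likely.

P(poor earnings report | price drop) ≈ 0.0660; P(poor earnings report | price drop, sector-wide selloff) ≈ 0.0237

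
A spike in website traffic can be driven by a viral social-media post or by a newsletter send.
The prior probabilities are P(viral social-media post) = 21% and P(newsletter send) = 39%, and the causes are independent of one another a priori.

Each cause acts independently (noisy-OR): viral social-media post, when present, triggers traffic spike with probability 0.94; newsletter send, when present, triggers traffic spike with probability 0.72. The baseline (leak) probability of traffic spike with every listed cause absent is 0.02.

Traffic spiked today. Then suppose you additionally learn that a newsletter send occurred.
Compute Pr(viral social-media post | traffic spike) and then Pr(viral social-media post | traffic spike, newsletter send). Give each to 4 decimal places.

Pr(viral social-media post | traffic spike) ≈ 0.4631; Pr(viral social-media post | traffic spike, newsletter send) ≈ 0.2649

Under noisy-OR, P(traffic spike | causes) = 1 − (1−0.02)·∏(1−qᵢ) over the active causes.
Numerator (weight on configurations with viral social-media post): 0.120568 + 0.080552 = 0.201120
Denominator P(traffic spike): 0.02·0.79·0.61 + 0.7256·0.79·0.39 + 0.9412·0.21·0.61 + 0.983536·0.21·0.39 = 0.434315
P(viral social-media post | traffic spike) = 0.201120/0.434315 ≈ 0.4631

Now condition on the additional information:
P(traffic spike | newsletter send) = 0.7256*0.79 + 0.983536*0.21 = 0.573224 + 0.206543 = 0.779767
The viral social-media post-present share is 0.983536*0.21 = 0.206543.
P(viral social-media post | traffic spike, newsletter send) = 0.206543 / 0.779767 ≈ 0.2649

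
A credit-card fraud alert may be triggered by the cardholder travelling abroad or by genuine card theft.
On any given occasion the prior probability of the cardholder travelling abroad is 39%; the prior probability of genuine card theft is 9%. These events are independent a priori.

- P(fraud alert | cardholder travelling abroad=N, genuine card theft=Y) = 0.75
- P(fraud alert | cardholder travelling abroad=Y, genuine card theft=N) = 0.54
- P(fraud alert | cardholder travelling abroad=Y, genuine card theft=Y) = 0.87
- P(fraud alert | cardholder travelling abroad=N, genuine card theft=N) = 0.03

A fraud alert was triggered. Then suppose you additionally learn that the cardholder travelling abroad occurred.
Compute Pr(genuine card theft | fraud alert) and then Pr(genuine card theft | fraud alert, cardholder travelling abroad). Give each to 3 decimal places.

Pr(genuine card theft | fraud alert) ≈ 0.256; Pr(genuine card theft | fraud alert, cardholder travelling abroad) ≈ 0.137

Numerator (weight on configurations with genuine card theft): 0.041175 + 0.030537 = 0.071712
The normalizing constant is 0.03*0.61*0.91 + 0.75*0.61*0.09 + 0.54*0.39*0.91 + 0.87*0.39*0.09 = 0.280011
Posterior = 0.071712 / 0.280011 ≈ 0.256

With the extra evidence:
P(fraud alert | cardholder travelling abroad) = 0.54·0.91 + 0.87·0.09 = 0.491400 + 0.078300 = 0.569700
Of this, 0.078300 comes from 0.87·0.09 (the genuine card theft=true cases).
P(genuine card theft | fraud alert, cardholder travelling abroad) = 0.078300 / 0.569700 ≈ 0.137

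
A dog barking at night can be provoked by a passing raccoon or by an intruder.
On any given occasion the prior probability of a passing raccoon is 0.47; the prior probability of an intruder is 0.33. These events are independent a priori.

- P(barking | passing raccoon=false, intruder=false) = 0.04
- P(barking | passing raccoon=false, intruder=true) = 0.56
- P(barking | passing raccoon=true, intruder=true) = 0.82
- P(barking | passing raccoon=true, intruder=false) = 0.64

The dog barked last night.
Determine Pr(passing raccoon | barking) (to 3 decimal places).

Pr(passing raccoon | barking) ≈ 0.746

P(barking) = 0.04·0.53·0.67 + 0.56·0.53·0.33 + 0.64·0.47·0.67 + 0.82·0.47·0.33 = 0.014204 + 0.097944 + 0.201536 + 0.127182 = 0.440866
Restricting to configurations with passing raccoon present: 0.201536 + 0.127182 = 0.328718.
P(passing raccoon | barking) = 0.328718 / 0.440866 ≈ 0.746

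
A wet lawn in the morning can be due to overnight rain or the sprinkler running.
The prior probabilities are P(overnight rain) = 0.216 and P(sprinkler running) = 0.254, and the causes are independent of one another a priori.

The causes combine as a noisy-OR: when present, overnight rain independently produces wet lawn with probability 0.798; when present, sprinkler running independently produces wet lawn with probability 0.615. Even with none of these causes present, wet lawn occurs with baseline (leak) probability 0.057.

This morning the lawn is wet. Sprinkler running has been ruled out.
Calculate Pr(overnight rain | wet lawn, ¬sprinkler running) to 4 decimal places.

Pr(overnight rain | wet lawn, ¬sprinkler running) ≈ 0.7964

Under noisy-OR, P(wet lawn | causes) = 1 − (1−0.057)·∏(1−qᵢ) over the active causes.
P(wet lawn | ¬sprinkler running) = 0.057*0.784 + 0.809514*0.216 = 0.044688 + 0.174855 = 0.219543
Restricting to configurations with overnight rain present: 0.809514*0.216 = 0.174855.
P(overnight rain | wet lawn, ¬sprinkler running) = 0.174855 / 0.219543 ≈ 0.7964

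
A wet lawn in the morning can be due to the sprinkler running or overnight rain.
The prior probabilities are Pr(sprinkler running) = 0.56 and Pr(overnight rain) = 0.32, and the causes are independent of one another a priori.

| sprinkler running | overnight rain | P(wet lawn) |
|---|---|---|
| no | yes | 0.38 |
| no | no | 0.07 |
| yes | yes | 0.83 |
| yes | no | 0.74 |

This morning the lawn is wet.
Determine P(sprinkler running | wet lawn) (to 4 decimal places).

Sum P(wet lawn|·) weighted by the priors over the 4 (sprinkler running, overnight rain) configurations:
  P(wet lawn) = 0.07×0.44×0.68 + 0.38×0.44×0.32 + 0.74×0.56×0.68 + 0.83×0.56×0.32
        = 0.020944 + 0.053504 + 0.281792 + 0.148736 = 0.504976
Keeping only the sprinkler running-present terms gives 0.430528, so
  P(sprinkler running | wet lawn) = 0.430528 / 0.504976 ≈ 0.8526

P(sprinkler running | wet lawn) ≈ 0.8526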